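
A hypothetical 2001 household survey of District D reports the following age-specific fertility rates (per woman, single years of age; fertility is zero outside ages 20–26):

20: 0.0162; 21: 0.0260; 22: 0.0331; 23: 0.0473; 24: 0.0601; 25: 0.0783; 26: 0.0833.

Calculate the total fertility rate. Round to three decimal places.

Sum of ASFRs = 0.0162 + 0.0260 + 0.0331 + 0.0473 + 0.0601 + 0.0783 + 0.0833 = 0.3443
TFR = 0.3443

0.344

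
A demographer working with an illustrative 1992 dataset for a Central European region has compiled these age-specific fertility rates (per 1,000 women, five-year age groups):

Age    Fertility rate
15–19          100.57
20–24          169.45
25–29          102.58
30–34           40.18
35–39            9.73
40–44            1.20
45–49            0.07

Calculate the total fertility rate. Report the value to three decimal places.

2.119

Sum of ASFRs = 100.57 + 169.45 + 102.58 + 40.18 + 9.73 + 1.20 + 0.07 = 423.78
TFR = 5 × 423.78 / 1000 = 2.1189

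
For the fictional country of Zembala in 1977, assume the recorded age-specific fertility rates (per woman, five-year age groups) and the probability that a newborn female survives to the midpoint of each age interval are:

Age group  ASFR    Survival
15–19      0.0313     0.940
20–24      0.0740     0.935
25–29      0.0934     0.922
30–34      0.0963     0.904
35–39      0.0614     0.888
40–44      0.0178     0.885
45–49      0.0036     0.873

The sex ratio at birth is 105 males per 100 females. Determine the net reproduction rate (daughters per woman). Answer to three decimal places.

Proportion female at birth = 100 / (100 + 105) = 0.48780.
Each age group contributes 5 × ASFR × survival:
  15–19: 5 × 0.0313 × 0.940 = 0.14711
  20–24: 5 × 0.0740 × 0.935 = 0.34595
  25–29: 5 × 0.0934 × 0.922 = 0.43057
  30–34: 5 × 0.0963 × 0.904 = 0.43528
  35–39: 5 × 0.0614 × 0.888 = 0.27262
  40–44: 5 × 0.0178 × 0.885 = 0.07877
  45–49: 5 × 0.0036 × 0.873 = 0.01571
Sum = 1.72601
NRR = 0.48780 × 1.72601 = 0.84195

0.842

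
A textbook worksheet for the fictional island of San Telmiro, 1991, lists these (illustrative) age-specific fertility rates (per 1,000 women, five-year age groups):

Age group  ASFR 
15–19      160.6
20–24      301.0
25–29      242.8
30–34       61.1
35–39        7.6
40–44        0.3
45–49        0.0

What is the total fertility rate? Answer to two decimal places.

3.87

Sum of ASFRs = 160.6 + 301.0 + 242.8 + 61.1 + 7.6 + 0.3 + 0.0 = 773.4
TFR = 5 × 773.4 / 1000 = 3.867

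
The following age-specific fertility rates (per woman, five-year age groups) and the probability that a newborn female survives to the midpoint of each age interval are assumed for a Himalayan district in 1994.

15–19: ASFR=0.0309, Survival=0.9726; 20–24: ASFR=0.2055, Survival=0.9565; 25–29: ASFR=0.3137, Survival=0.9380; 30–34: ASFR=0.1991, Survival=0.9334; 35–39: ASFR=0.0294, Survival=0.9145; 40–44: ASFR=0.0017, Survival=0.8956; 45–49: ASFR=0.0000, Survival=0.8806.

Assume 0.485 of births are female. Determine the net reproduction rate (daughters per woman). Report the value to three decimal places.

1.783

Proportion female at birth = 0.485.
Weighting each age-specific rate by interval width and survival:
  15–19: 5 × 0.0309 × 0.9726 = 0.15027
  20–24: 5 × 0.2055 × 0.9565 = 0.98280
  25–29: 5 × 0.3137 × 0.9380 = 1.47125
  30–34: 5 × 0.1991 × 0.9334 = 0.92920
  35–39: 5 × 0.0294 × 0.9145 = 0.13443
  40–44: 5 × 0.0017 × 0.8956 = 0.00761
  45–49: 5 × 0.0000 × 0.8806 = 0.00000
Sum = 3.67556
NRR = 0.485 × 3.67556 = 1.78265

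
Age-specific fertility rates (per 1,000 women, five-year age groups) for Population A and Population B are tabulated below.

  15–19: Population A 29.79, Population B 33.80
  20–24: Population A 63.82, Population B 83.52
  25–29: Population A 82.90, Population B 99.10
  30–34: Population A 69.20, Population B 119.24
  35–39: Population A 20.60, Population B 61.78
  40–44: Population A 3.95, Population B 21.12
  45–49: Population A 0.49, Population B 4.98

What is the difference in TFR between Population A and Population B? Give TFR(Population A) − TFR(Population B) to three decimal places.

Population A:
  Sum of ASFRs = 29.79 + 63.82 + 82.90 + 69.20 + 20.60 + 3.95 + 0.49 = 270.75
  TFR = 5 × 270.75 / 1000 = 1.35375
Population B:
  Sum of ASFRs = 33.80 + 83.52 + 99.10 + 119.24 + 61.78 + 21.12 + 4.98 = 423.54
  TFR = 5 × 423.54 / 1000 = 2.1177
Difference = 1.35375 − 2.1177 = -0.76395

-0.764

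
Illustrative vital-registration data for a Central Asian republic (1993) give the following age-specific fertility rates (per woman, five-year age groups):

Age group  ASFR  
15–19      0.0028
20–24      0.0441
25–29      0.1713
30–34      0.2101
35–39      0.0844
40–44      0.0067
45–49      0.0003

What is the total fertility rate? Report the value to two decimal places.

2.60

Sum of ASFRs = 0.0028 + 0.0441 + 0.1713 + 0.2101 + 0.0844 + 0.0067 + 0.0003 = 0.5197
TFR = 5 × 0.5197 = 2.5985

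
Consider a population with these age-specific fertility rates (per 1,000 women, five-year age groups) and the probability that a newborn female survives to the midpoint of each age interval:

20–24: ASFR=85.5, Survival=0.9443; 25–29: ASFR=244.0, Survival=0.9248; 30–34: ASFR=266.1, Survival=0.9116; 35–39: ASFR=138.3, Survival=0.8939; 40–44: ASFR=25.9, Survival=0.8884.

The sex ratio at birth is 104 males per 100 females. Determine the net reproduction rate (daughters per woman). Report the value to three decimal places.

Proportion female at birth = 100 / (100 + 104) = 0.49020.
Weighting each age-specific rate by interval width and survival:
  20–24: 5 × 85.5/1000 × 0.9443 = 0.40369
  25–29: 5 × 244.0/1000 × 0.9248 = 1.12826
  30–34: 5 × 266.1/1000 × 0.9116 = 1.21288
  35–39: 5 × 138.3/1000 × 0.8939 = 0.61813
  40–44: 5 × 25.9/1000 × 0.8884 = 0.11505
Sum = 3.47801
NRR = 0.49020 × 3.47801 = 1.70492
With NRR above 1 the population is above replacement fertility.

1.705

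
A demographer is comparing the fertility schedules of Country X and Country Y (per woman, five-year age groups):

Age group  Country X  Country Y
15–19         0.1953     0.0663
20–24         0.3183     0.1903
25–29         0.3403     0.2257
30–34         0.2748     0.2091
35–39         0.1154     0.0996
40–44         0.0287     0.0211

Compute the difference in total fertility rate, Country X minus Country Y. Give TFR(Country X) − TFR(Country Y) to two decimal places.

Country X:
  Sum of ASFRs = 0.1953 + 0.3183 + 0.3403 + 0.2748 + 0.1154 + 0.0287 = 1.2728
  TFR = 5 × 1.2728 = 6.364
Country Y:
  Sum of ASFRs = 0.0663 + 0.1903 + 0.2257 + 0.2091 + 0.0996 + 0.0211 = 0.8121
  TFR = 5 × 0.8121 = 4.0605
Difference = 6.364 − 4.0605 = 2.3035

2.30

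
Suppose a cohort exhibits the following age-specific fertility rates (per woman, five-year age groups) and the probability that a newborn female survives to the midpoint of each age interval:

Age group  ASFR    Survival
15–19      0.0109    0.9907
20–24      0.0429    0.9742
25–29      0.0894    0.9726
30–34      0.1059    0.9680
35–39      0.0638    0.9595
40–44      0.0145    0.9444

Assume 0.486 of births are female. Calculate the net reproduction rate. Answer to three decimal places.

Proportion female at birth = 0.486.
Weighting each age-specific rate by interval width and survival:
  15–19: 5 × 0.0109 × 0.9907 = 0.05399
  20–24: 5 × 0.0429 × 0.9742 = 0.20897
  25–29: 5 × 0.0894 × 0.9726 = 0.43475
  30–34: 5 × 0.1059 × 0.9680 = 0.51256
  35–39: 5 × 0.0638 × 0.9595 = 0.30608
  40–44: 5 × 0.0145 × 0.9444 = 0.06847
Sum = 1.58482
NRR = 0.486 × 1.58482 = 0.77022
An NRR under 1 implies long-run decline under these rates.

0.770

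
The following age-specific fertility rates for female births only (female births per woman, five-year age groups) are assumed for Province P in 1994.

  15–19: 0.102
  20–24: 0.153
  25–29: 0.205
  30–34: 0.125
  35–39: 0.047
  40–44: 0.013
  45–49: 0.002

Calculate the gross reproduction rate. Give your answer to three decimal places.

Sum of female ASFRs = 0.102 + 0.153 + 0.205 + 0.125 + 0.047 + 0.013 + 0.002 = 0.647
GRR = 5 × 0.647 = 3.235

3.235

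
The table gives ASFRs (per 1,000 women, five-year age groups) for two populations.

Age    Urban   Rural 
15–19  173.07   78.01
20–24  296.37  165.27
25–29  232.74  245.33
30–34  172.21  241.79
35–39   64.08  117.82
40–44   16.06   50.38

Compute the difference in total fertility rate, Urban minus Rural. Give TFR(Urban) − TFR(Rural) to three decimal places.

Urban:
  Sum of ASFRs = 173.07 + 296.37 + 232.74 + 172.21 + 64.08 + 16.06 = 954.53
  TFR = 5 × 954.53 / 1000 = 4.77265
Rural:
  Sum of ASFRs = 78.01 + 165.27 + 245.33 + 241.79 + 117.82 + 50.38 = 898.60
  TFR = 5 × 898.60 / 1000 = 4.493
Difference = 4.77265 − 4.493 = 0.27965

0.280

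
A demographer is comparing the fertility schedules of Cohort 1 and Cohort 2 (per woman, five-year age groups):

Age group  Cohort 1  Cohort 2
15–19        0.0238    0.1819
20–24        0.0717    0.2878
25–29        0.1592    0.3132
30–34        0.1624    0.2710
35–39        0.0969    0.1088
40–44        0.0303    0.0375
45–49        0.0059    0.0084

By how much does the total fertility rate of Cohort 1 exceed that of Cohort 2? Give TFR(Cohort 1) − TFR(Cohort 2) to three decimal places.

-3.292

Cohort 1:
  Sum of ASFRs = 0.0238 + 0.0717 + 0.1592 + 0.1624 + 0.0969 + 0.0303 + 0.0059 = 0.5502
  TFR = 5 × 0.5502 = 2.751
Cohort 2:
  Sum of ASFRs = 0.1819 + 0.2878 + 0.3132 + 0.2710 + 0.1088 + 0.0375 + 0.0084 = 1.2086
  TFR = 5 × 1.2086 = 6.043
Difference = 2.751 − 6.043 = -3.292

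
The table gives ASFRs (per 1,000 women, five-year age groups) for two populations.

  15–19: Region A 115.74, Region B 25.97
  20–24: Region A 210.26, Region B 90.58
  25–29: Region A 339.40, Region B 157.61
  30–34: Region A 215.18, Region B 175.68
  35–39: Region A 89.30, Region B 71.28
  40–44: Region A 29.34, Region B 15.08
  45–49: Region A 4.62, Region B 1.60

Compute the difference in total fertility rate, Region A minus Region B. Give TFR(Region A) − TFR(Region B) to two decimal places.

Region A:
  Sum of ASFRs = 115.74 + 210.26 + 339.40 + 215.18 + 89.30 + 29.34 + 4.62 = 1003.84
  TFR = 5 × 1003.84 / 1000 = 5.0192
Region B:
  Sum of ASFRs = 25.97 + 90.58 + 157.61 + 175.68 + 71.28 + 15.08 + 1.60 = 537.80
  TFR = 5 × 537.80 / 1000 = 2.689
Difference = 5.0192 − 2.689 = 2.3302

2.33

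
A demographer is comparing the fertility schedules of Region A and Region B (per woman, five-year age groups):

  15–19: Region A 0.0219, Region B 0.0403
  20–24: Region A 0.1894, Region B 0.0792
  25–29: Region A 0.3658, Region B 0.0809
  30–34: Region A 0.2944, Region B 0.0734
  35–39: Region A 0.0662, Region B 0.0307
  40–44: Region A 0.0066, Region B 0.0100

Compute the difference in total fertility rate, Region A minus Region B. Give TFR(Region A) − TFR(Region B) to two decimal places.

Region A:
  Sum of ASFRs = 0.0219 + 0.1894 + 0.3658 + 0.2944 + 0.0662 + 0.0066 = 0.9443
  TFR = 5 × 0.9443 = 4.7215
Region B:
  Sum of ASFRs = 0.0403 + 0.0792 + 0.0809 + 0.0734 + 0.0307 + 0.0100 = 0.3145
  TFR = 5 × 0.3145 = 1.5725
Difference = 4.7215 − 1.5725 = 3.149

3.15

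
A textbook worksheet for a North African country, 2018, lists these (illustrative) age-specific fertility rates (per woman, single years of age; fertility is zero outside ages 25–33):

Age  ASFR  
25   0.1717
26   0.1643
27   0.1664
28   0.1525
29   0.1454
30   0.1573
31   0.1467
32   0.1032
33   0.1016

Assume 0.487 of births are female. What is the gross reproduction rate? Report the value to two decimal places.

0.64

Proportion female at birth = 0.487.
Sum of ASFRs = 0.1717 + 0.1643 + 0.1664 + 0.1525 + 0.1454 + 0.1573 + 0.1467 + 0.1032 + 0.1016 = 1.3091
TFR = 1.3091
GRR = 0.487 × 1.3091 = 0.63753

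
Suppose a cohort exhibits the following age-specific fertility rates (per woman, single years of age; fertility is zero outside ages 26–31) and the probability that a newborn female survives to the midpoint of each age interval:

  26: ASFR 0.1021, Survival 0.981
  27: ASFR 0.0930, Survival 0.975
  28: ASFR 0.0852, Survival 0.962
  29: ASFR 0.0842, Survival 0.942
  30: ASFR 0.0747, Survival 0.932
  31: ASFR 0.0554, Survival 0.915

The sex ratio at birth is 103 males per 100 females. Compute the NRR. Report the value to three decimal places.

0.233

Proportion female at birth = 100 / (100 + 103) = 0.49261.
Weighting each age-specific rate by interval width and survival:
  26: 1 × 0.1021 × 0.981 = 0.10016
  27: 1 × 0.0930 × 0.975 = 0.09068
  28: 1 × 0.0852 × 0.962 = 0.08196
  29: 1 × 0.0842 × 0.942 = 0.07932
  30: 1 × 0.0747 × 0.932 = 0.06962
  31: 1 × 0.0554 × 0.915 = 0.05069
Sum = 0.47243
NRR = 0.49261 × 0.47243 = 0.23272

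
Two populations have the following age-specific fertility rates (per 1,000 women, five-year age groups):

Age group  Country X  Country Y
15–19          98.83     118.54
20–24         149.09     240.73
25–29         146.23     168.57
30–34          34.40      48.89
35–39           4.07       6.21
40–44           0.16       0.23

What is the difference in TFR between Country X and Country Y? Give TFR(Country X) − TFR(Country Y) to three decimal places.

Country X:
  Sum of ASFRs = 98.83 + 149.09 + 146.23 + 34.40 + 4.07 + 0.16 = 432.78
  TFR = 5 × 432.78 / 1000 = 2.1639
Country Y:
  Sum of ASFRs = 118.54 + 240.73 + 168.57 + 48.89 + 6.21 + 0.23 = 583.17
  TFR = 5 × 583.17 / 1000 = 2.91585
Difference = 2.1639 − 2.91585 = -0.75195

-0.752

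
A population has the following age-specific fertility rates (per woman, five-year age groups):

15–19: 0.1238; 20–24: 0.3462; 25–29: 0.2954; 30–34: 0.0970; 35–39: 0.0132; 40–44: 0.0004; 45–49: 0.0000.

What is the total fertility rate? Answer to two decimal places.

4.38

Sum of ASFRs = 0.1238 + 0.3462 + 0.2954 + 0.0970 + 0.0132 + 0.0004 + 0.0000 = 0.8760
TFR = 5 × 0.8760 = 4.38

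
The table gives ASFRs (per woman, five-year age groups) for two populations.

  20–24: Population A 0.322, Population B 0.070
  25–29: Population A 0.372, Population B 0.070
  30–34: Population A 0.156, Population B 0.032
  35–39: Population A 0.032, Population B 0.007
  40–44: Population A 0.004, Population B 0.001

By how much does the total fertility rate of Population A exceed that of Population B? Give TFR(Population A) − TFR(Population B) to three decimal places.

3.530

Population A:
  Sum of ASFRs = 0.322 + 0.372 + 0.156 + 0.032 + 0.004 = 0.886
  TFR = 5 × 0.886 = 4.43
Population B:
  Sum of ASFRs = 0.070 + 0.070 + 0.032 + 0.007 + 0.001 = 0.180
  TFR = 5 × 0.180 = 0.9
Difference = 4.43 − 0.9 = 3.53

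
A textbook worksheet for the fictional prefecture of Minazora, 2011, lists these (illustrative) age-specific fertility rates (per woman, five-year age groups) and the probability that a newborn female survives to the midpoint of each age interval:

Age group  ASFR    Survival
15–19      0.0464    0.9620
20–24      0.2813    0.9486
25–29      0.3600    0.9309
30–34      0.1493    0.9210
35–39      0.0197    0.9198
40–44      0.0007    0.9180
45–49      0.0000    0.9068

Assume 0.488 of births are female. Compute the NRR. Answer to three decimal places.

Proportion female at birth = 0.488.
Per-age-group product (5 × ASFR × survival probability):
  15–19: 5 × 0.0464 × 0.9620 = 0.22318
  20–24: 5 × 0.2813 × 0.9486 = 1.33421
  25–29: 5 × 0.3600 × 0.9309 = 1.67562
  30–34: 5 × 0.1493 × 0.9210 = 0.68753
  35–39: 5 × 0.0197 × 0.9198 = 0.09060
  40–44: 5 × 0.0007 × 0.9180 = 0.00321
  45–49: 5 × 0.0000 × 0.9068 = 0.00000
Sum = 4.01435
NRR = 0.488 × 4.01435 = 1.95900

1.959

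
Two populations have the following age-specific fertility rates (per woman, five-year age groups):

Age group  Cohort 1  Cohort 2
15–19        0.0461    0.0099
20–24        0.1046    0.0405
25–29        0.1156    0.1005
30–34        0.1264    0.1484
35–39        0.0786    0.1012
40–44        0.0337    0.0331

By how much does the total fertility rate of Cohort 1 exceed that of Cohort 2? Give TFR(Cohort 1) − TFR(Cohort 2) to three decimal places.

0.357

Cohort 1:
  Sum of ASFRs = 0.0461 + 0.1046 + 0.1156 + 0.1264 + 0.0786 + 0.0337 = 0.5050
  TFR = 5 × 0.5050 = 2.525
Cohort 2:
  Sum of ASFRs = 0.0099 + 0.0405 + 0.1005 + 0.1484 + 0.1012 + 0.0331 = 0.4336
  TFR = 5 × 0.4336 = 2.168
Difference = 2.525 − 2.168 = 0.357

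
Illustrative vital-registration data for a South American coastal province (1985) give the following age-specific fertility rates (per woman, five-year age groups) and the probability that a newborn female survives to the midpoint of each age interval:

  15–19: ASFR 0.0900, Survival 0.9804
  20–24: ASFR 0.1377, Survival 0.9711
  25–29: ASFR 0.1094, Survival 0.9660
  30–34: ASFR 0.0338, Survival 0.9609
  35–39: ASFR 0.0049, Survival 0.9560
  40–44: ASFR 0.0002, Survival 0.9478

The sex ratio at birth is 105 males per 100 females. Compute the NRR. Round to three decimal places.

Proportion female at birth = 100 / (100 + 105) = 0.48780.
Weighting each age-specific rate by interval width and survival:
  15–19: 5 × 0.0900 × 0.9804 = 0.44118
  20–24: 5 × 0.1377 × 0.9711 = 0.66860
  25–29: 5 × 0.1094 × 0.9660 = 0.52840
  30–34: 5 × 0.0338 × 0.9609 = 0.16239
  35–39: 5 × 0.0049 × 0.9560 = 0.02342
  40–44: 5 × 0.0002 × 0.9478 = 0.00095
Sum = 1.82494
NRR = 0.48780 × 1.82494 = 0.89021

0.890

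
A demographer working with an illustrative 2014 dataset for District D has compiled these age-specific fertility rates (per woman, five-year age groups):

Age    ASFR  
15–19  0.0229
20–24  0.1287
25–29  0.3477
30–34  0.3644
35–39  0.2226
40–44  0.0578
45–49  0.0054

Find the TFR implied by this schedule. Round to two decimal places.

Sum of ASFRs = 0.0229 + 0.1287 + 0.3477 + 0.3644 + 0.2226 + 0.0578 + 0.0054 = 1.1495
TFR = 5 × 1.1495 = 5.7475

5.75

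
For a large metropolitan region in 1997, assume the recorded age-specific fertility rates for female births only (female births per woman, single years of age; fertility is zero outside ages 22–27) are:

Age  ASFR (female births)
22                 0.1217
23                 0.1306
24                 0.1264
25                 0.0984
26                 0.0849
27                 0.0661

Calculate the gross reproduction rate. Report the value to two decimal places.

Sum of female ASFRs = 0.1217 + 0.1306 + 0.1264 + 0.0984 + 0.0849 + 0.0661 = 0.6281
GRR = 0.6281

0.63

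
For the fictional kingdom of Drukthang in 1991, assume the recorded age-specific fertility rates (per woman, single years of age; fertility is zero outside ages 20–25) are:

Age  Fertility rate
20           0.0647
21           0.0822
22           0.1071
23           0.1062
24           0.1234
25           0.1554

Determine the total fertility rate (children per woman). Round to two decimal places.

Sum of ASFRs = 0.0647 + 0.0822 + 0.1071 + 0.1062 + 0.1234 + 0.1554 = 0.6390
TFR = 0.639

0.64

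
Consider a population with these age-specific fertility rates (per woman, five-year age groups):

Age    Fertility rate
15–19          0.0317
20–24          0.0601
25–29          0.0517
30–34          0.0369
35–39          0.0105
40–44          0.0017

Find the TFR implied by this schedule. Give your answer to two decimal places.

0.96

Sum of ASFRs = 0.0317 + 0.0601 + 0.0517 + 0.0369 + 0.0105 + 0.0017 = 0.1926
TFR = 5 × 0.1926 = 0.963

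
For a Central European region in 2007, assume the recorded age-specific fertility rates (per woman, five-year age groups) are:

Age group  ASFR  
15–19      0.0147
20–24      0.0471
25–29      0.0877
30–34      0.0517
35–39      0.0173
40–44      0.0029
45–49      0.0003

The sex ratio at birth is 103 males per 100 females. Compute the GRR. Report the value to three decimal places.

Proportion female at birth = 100 / (100 + 103) = 0.49261.
Sum of ASFRs = 0.0147 + 0.0471 + 0.0877 + 0.0517 + 0.0173 + 0.0029 + 0.0003 = 0.2217
TFR = 5 × 0.2217 = 1.1085
GRR = 0.49261 × 1.1085 = 0.54606

0.546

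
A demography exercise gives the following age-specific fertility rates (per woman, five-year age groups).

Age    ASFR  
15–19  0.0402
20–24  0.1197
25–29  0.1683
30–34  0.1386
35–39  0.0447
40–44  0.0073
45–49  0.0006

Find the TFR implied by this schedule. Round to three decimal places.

2.597

Sum of ASFRs = 0.0402 + 0.1197 + 0.1683 + 0.1386 + 0.0447 + 0.0073 + 0.0006 = 0.5194
TFR = 5 × 0.5194 = 2.597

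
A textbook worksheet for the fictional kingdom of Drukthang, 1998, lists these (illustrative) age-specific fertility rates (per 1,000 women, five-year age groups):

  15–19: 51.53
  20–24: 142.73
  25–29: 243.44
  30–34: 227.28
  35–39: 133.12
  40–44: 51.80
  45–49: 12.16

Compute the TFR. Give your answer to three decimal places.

Sum of ASFRs = 51.53 + 142.73 + 243.44 + 227.28 + 133.12 + 51.80 + 12.16 = 862.06
TFR = 5 × 862.06 / 1000 = 4.3103

4.310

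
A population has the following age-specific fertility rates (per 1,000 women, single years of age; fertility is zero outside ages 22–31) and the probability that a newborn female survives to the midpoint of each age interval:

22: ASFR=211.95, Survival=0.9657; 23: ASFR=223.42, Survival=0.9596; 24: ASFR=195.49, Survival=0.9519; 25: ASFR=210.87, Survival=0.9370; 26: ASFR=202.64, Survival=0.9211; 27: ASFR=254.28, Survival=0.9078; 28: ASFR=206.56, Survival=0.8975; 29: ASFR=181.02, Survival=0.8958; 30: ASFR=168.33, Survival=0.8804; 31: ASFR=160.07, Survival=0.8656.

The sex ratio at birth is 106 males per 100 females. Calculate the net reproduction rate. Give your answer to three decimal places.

0.900

Proportion female at birth = 100 / (100 + 106) = 0.48544.
Each age group contributes 1 × ASFR × survival:
  22: 1 × 211.95/1000 × 0.9657 = 0.20468
  23: 1 × 223.42/1000 × 0.9596 = 0.21439
  24: 1 × 195.49/1000 × 0.9519 = 0.18609
  25: 1 × 210.87/1000 × 0.9370 = 0.19759
  26: 1 × 202.64/1000 × 0.9211 = 0.18665
  27: 1 × 254.28/1000 × 0.9078 = 0.23084
  28: 1 × 206.56/1000 × 0.8975 = 0.18539
  29: 1 × 181.02/1000 × 0.8958 = 0.16216
  30: 1 × 168.33/1000 × 0.8804 = 0.14820
  31: 1 × 160.07/1000 × 0.8656 = 0.13856
Sum = 1.85455
NRR = 0.48544 × 1.85455 = 0.90027
NRR < 1, so the cohort does not fully replace itself.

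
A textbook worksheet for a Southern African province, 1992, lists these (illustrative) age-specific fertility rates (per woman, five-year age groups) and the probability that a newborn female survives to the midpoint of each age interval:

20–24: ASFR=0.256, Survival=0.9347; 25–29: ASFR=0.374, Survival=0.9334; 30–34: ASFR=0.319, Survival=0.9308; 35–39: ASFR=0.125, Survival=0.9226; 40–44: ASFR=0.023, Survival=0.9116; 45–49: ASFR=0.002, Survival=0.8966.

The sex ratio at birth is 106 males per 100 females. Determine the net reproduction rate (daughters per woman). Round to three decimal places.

2.484

Proportion female at birth = 100 / (100 + 106) = 0.48544.
Per-age-group product (5 × ASFR × survival probability):
  20–24: 5 × 0.256 × 0.9347 = 1.19642
  25–29: 5 × 0.374 × 0.9334 = 1.74546
  30–34: 5 × 0.319 × 0.9308 = 1.48463
  35–39: 5 × 0.125 × 0.9226 = 0.57663
  40–44: 5 × 0.023 × 0.9116 = 0.10483
  45–49: 5 × 0.002 × 0.8966 = 0.00897
Sum = 5.11694
NRR = 0.48544 × 5.11694 = 2.48397
An NRR exceeding 1 indicates intrinsic growth under these rates.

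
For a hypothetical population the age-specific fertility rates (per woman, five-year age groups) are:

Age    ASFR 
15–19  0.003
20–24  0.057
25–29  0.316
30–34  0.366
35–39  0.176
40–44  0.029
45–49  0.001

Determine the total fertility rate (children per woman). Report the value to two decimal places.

4.74

Sum of ASFRs = 0.003 + 0.057 + 0.316 + 0.366 + 0.176 + 0.029 + 0.001 = 0.948
TFR = 5 × 0.948 = 4.74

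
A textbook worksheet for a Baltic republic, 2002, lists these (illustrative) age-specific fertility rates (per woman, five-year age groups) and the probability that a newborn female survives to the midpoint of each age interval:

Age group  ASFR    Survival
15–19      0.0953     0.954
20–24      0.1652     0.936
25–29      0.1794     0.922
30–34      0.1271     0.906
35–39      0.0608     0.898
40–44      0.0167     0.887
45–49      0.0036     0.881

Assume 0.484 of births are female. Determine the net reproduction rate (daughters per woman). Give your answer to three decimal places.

Proportion female at birth = 0.484.
Each age group contributes 5 × ASFR × survival:
  15–19: 5 × 0.0953 × 0.954 = 0.45458
  20–24: 5 × 0.1652 × 0.936 = 0.77314
  25–29: 5 × 0.1794 × 0.922 = 0.82703
  30–34: 5 × 0.1271 × 0.906 = 0.57576
  35–39: 5 × 0.0608 × 0.898 = 0.27299
  40–44: 5 × 0.0167 × 0.887 = 0.07406
  45–49: 5 × 0.0036 × 0.881 = 0.01586
Sum = 2.99342
NRR = 0.484 × 2.99342 = 1.44882
With NRR above 1 the population is above replacement fertility.

1.449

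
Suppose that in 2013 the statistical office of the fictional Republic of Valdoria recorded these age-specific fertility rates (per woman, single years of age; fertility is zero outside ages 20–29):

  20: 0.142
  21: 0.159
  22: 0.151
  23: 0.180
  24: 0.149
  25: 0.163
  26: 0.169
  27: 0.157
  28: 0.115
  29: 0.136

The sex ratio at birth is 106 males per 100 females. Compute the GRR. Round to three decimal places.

0.738

Proportion female at birth = 100 / (100 + 106) = 0.48544.
Sum of ASFRs = 0.142 + 0.159 + 0.151 + 0.180 + 0.149 + 0.163 + 0.169 + 0.157 + 0.115 + 0.136 = 1.521
TFR = 1.521
GRR = 0.48544 × 1.521 = 0.73835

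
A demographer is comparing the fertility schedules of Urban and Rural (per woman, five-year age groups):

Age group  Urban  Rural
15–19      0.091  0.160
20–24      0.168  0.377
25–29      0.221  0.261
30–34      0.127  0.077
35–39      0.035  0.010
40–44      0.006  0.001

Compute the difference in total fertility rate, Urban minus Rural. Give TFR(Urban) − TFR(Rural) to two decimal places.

-1.19

Urban:
  Sum of ASFRs = 0.091 + 0.168 + 0.221 + 0.127 + 0.035 + 0.006 = 0.648
  TFR = 5 × 0.648 = 3.24
Rural:
  Sum of ASFRs = 0.160 + 0.377 + 0.261 + 0.077 + 0.010 + 0.001 = 0.886
  TFR = 5 × 0.886 = 4.43
Difference = 3.24 − 4.43 = -1.19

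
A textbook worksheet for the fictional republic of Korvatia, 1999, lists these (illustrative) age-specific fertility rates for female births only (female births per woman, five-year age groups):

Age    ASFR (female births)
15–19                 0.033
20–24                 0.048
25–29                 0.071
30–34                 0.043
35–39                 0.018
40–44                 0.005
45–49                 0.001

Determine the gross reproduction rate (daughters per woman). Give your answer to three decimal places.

1.095

Sum of female ASFRs = 0.033 + 0.048 + 0.071 + 0.043 + 0.018 + 0.005 + 0.001 = 0.219
GRR = 5 × 0.219 = 1.095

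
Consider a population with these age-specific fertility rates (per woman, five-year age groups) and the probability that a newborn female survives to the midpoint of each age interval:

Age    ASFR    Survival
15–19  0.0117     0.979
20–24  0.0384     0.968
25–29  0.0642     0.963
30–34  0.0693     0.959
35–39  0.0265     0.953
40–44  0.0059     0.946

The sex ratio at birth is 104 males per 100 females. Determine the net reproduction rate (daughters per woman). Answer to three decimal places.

0.509

Proportion female at birth = 100 / (100 + 104) = 0.49020.
Survival-weighted fertility by age (5·fₓ·Sₓ):
  15–19: 5 × 0.0117 × 0.979 = 0.05727
  20–24: 5 × 0.0384 × 0.968 = 0.18586
  25–29: 5 × 0.0642 × 0.963 = 0.30912
  30–34: 5 × 0.0693 × 0.959 = 0.33229
  35–39: 5 × 0.0265 × 0.953 = 0.12627
  40–44: 5 × 0.0059 × 0.946 = 0.02791
Sum = 1.03872
NRR = 0.49020 × 1.03872 = 0.50918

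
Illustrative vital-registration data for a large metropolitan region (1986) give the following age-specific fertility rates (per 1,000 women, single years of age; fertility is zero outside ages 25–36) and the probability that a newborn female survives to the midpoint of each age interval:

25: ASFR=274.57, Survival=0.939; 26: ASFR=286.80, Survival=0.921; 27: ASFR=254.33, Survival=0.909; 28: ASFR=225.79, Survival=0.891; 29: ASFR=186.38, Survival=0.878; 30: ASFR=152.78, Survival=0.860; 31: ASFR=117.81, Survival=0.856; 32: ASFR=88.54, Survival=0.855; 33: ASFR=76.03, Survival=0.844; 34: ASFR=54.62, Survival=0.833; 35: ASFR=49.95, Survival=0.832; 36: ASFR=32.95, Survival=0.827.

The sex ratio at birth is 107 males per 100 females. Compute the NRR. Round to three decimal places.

0.775

Proportion female at birth = 100 / (100 + 107) = 0.48309.
Survival-weighted fertility by age (1·fₓ·Sₓ):
  25: 1 × 274.57/1000 × 0.939 = 0.25782
  26: 1 × 286.80/1000 × 0.921 = 0.26414
  27: 1 × 254.33/1000 × 0.909 = 0.23119
  28: 1 × 225.79/1000 × 0.891 = 0.20118
  29: 1 × 186.38/1000 × 0.878 = 0.16364
  30: 1 × 152.78/1000 × 0.860 = 0.13139
  31: 1 × 117.81/1000 × 0.856 = 0.10085
  32: 1 × 88.54/1000 × 0.855 = 0.07570
  33: 1 × 76.03/1000 × 0.844 = 0.06417
  34: 1 × 54.62/1000 × 0.833 = 0.04550
  35: 1 × 49.95/1000 × 0.832 = 0.04156
  36: 1 × 32.95/1000 × 0.827 = 0.02725
Sum = 1.60439
NRR = 0.48309 × 1.60439 = 0.77506
An NRR under 1 implies long-run decline under these rates.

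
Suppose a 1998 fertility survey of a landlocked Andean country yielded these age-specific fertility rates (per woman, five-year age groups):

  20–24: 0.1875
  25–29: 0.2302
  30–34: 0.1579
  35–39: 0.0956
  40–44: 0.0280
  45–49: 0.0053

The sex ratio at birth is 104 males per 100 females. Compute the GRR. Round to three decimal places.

1.727

Proportion female at birth = 100 / (100 + 104) = 0.49020.
Sum of ASFRs = 0.1875 + 0.2302 + 0.1579 + 0.0956 + 0.0280 + 0.0053 = 0.7045
TFR = 5 × 0.7045 = 3.5225
GRR = 0.49020 × 3.5225 = 1.72673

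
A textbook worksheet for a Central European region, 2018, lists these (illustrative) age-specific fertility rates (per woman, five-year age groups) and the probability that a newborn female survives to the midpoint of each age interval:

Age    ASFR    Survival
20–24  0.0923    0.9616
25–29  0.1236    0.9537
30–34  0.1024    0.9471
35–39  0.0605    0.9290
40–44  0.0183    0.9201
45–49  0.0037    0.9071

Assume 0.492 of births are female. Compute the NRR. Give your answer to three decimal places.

Proportion female at birth = 0.492.
Per-age-group product (5 × ASFR × survival probability):
  20–24: 5 × 0.0923 × 0.9616 = 0.44378
  25–29: 5 × 0.1236 × 0.9537 = 0.58939
  30–34: 5 × 0.1024 × 0.9471 = 0.48492
  35–39: 5 × 0.0605 × 0.9290 = 0.28102
  40–44: 5 × 0.0183 × 0.9201 = 0.08419
  45–49: 5 × 0.0037 × 0.9071 = 0.01678
Sum = 1.90008
NRR = 0.492 × 1.90008 = 0.93484

0.935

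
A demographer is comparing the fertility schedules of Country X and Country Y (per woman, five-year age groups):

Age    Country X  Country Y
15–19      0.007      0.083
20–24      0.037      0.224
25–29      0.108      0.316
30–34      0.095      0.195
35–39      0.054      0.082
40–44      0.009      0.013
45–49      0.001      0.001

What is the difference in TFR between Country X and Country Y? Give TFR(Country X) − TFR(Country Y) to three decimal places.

-3.015

Country X:
  Sum of ASFRs = 0.007 + 0.037 + 0.108 + 0.095 + 0.054 + 0.009 + 0.001 = 0.311
  TFR = 5 × 0.311 = 1.555
Country Y:
  Sum of ASFRs = 0.083 + 0.224 + 0.316 + 0.195 + 0.082 + 0.013 + 0.001 = 0.914
  TFR = 5 × 0.914 = 4.57
Difference = 1.555 − 4.57 = -3.015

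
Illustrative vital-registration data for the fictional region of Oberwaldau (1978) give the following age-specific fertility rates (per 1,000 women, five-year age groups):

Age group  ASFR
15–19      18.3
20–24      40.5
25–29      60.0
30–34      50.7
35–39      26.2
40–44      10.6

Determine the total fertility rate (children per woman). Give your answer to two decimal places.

Sum of ASFRs = 18.3 + 40.5 + 60.0 + 50.7 + 26.2 + 10.6 = 206.3
TFR = 5 × 206.3 / 1000 = 1.0315

1.03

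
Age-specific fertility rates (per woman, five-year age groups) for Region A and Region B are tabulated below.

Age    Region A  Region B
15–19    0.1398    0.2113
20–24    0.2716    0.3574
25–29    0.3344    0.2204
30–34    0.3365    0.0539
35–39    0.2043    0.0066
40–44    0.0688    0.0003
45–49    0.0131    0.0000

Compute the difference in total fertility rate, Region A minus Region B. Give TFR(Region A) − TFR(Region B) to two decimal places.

Region A:
  Sum of ASFRs = 0.1398 + 0.2716 + 0.3344 + 0.3365 + 0.2043 + 0.0688 + 0.0131 = 1.3685
  TFR = 5 × 1.3685 = 6.8425
Region B:
  Sum of ASFRs = 0.2113 + 0.3574 + 0.2204 + 0.0539 + 0.0066 + 0.0003 + 0.0000 = 0.8499
  TFR = 5 × 0.8499 = 4.2495
Difference = 6.8425 − 4.2495 = 2.593

2.59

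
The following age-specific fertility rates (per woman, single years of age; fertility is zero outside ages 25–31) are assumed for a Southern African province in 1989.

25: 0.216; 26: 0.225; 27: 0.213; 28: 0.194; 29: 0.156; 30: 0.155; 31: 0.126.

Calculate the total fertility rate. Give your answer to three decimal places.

Sum of ASFRs = 0.216 + 0.225 + 0.213 + 0.194 + 0.156 + 0.155 + 0.126 = 1.285
TFR = 1.285

1.285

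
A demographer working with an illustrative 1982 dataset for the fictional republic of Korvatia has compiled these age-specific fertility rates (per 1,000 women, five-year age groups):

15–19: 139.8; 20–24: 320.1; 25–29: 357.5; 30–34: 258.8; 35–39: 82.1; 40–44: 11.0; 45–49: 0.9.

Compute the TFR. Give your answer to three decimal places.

Sum of ASFRs = 139.8 + 320.1 + 357.5 + 258.8 + 82.1 + 11.0 + 0.9 = 1170.2
TFR = 5 × 1170.2 / 1000 = 5.851

5.851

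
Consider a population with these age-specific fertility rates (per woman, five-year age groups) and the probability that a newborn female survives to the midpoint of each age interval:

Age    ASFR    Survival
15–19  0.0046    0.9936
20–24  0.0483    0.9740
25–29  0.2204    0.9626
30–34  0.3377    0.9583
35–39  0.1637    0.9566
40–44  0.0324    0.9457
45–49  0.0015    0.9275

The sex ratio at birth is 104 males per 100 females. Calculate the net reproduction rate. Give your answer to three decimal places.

1.902

Proportion female at birth = 100 / (100 + 104) = 0.49020.
Per-age-group product (5 × ASFR × survival probability):
  15–19: 5 × 0.0046 × 0.9936 = 0.02285
  20–24: 5 × 0.0483 × 0.9740 = 0.23522
  25–29: 5 × 0.2204 × 0.9626 = 1.06079
  30–34: 5 × 0.3377 × 0.9583 = 1.61809
  35–39: 5 × 0.1637 × 0.9566 = 0.78298
  40–44: 5 × 0.0324 × 0.9457 = 0.15320
  45–49: 5 × 0.0015 × 0.9275 = 0.00696
Sum = 3.88009
NRR = 0.49020 × 3.88009 = 1.90202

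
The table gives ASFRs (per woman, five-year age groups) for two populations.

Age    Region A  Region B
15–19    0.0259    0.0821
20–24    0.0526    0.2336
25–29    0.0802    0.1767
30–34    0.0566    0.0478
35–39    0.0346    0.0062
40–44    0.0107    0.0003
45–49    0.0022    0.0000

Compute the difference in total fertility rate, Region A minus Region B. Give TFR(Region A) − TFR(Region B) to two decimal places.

Region A:
  Sum of ASFRs = 0.0259 + 0.0526 + 0.0802 + 0.0566 + 0.0346 + 0.0107 + 0.0022 = 0.2628
  TFR = 5 × 0.2628 = 1.314
Region B:
  Sum of ASFRs = 0.0821 + 0.2336 + 0.1767 + 0.0478 + 0.0062 + 0.0003 + 0.0000 = 0.5467
  TFR = 5 × 0.5467 = 2.7335
Difference = 1.314 − 2.7335 = -1.4195

-1.42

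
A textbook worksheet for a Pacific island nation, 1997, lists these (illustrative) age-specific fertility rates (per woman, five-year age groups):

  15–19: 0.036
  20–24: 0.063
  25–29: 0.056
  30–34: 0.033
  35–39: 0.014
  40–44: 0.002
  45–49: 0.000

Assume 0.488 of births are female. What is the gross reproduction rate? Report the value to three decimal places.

0.498

Proportion female at birth = 0.488.
Sum of ASFRs = 0.036 + 0.063 + 0.056 + 0.033 + 0.014 + 0.002 + 0.000 = 0.204
TFR = 5 × 0.204 = 1.02
GRR = 0.488 × 1.02 = 0.49776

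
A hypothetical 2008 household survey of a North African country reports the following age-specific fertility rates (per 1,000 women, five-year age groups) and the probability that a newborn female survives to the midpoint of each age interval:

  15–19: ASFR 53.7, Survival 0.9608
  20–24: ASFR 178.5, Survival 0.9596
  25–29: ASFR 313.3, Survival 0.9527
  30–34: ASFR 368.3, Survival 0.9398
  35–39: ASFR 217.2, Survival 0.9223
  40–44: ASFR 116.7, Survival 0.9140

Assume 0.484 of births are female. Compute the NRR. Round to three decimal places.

Proportion female at birth = 0.484.
Weighting each age-specific rate by interval width and survival:
  15–19: 5 × 53.7/1000 × 0.9608 = 0.25797
  20–24: 5 × 178.5/1000 × 0.9596 = 0.85644
  25–29: 5 × 313.3/1000 × 0.9527 = 1.49240
  30–34: 5 × 368.3/1000 × 0.9398 = 1.73064
  35–39: 5 × 217.2/1000 × 0.9223 = 1.00162
  40–44: 5 × 116.7/1000 × 0.9140 = 0.53332
Sum = 5.87239
NRR = 0.484 × 5.87239 = 2.84224

2.842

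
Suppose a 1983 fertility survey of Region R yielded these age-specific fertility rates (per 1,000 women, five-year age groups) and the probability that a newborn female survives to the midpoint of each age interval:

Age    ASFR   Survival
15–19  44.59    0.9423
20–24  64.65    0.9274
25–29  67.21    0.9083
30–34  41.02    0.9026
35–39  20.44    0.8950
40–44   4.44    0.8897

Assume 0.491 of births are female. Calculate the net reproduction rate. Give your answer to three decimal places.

Proportion female at birth = 0.491.
Each age group contributes 5 × ASFR × survival:
  15–19: 5 × 44.59/1000 × 0.9423 = 0.21009
  20–24: 5 × 64.65/1000 × 0.9274 = 0.29978
  25–29: 5 × 67.21/1000 × 0.9083 = 0.30523
  30–34: 5 × 41.02/1000 × 0.9026 = 0.18512
  35–39: 5 × 20.44/1000 × 0.8950 = 0.09147
  40–44: 5 × 4.44/1000 × 0.8897 = 0.01975
Sum = 1.11144
NRR = 0.491 × 1.11144 = 0.54572

0.546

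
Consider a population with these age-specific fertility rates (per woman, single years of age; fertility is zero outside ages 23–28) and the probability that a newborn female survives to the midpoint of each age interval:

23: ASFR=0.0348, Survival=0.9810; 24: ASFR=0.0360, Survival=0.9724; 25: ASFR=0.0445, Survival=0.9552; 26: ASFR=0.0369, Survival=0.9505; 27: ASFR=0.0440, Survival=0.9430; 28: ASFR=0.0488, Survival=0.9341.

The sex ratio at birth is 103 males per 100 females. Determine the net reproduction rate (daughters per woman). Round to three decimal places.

0.115

Proportion female at birth = 100 / (100 + 103) = 0.49261.
Per-age-group product (1 × ASFR × survival probability):
  23: 1 × 0.0348 × 0.9810 = 0.03414
  24: 1 × 0.0360 × 0.9724 = 0.03501
  25: 1 × 0.0445 × 0.9552 = 0.04251
  26: 1 × 0.0369 × 0.9505 = 0.03507
  27: 1 × 0.0440 × 0.9430 = 0.04149
  28: 1 × 0.0488 × 0.9341 = 0.04558
Sum = 0.23380
NRR = 0.49261 × 0.23380 = 0.11517
With NRR below 1 the population is below replacement fertility.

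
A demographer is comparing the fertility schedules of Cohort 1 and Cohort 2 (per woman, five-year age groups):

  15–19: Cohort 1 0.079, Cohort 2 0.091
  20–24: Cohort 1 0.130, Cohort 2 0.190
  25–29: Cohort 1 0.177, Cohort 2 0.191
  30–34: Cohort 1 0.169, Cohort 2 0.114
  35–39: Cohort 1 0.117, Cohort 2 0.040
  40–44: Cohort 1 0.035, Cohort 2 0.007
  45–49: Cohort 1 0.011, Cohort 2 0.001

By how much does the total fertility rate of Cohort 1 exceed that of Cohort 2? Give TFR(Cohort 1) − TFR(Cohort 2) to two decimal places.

Cohort 1:
  Sum of ASFRs = 0.079 + 0.130 + 0.177 + 0.169 + 0.117 + 0.035 + 0.011 = 0.718
  TFR = 5 × 0.718 = 3.59
Cohort 2:
  Sum of ASFRs = 0.091 + 0.190 + 0.191 + 0.114 + 0.040 + 0.007 + 0.001 = 0.634
  TFR = 5 × 0.634 = 3.17
Difference = 3.59 − 3.17 = 0.42

0.42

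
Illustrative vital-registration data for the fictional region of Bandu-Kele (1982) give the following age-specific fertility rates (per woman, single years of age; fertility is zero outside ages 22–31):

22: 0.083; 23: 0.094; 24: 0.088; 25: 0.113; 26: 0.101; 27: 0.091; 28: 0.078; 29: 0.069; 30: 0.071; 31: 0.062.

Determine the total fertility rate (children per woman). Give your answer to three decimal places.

0.850

Sum of ASFRs = 0.083 + 0.094 + 0.088 + 0.113 + 0.101 + 0.091 + 0.078 + 0.069 + 0.071 + 0.062 = 0.850
TFR = 0.85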